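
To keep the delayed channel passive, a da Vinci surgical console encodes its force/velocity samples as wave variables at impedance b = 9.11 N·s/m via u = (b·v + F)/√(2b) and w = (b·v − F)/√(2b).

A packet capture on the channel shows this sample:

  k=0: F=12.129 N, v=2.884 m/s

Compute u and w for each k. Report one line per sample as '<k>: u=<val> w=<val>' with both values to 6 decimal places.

0: u=8.996682 w=3.313641

k=0: b·v=9.11×2.884=26.273240; √(2b)=4.268489; u=(26.273240+12.129)/4.268489=8.996682, w=(26.273240−12.129)/4.268489=3.313641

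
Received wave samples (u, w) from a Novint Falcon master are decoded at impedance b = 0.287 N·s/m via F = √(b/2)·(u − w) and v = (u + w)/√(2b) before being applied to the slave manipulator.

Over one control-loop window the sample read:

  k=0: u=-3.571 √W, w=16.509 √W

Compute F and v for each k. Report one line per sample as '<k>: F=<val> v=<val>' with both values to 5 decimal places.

0: F=-7.60658 v=17.07699

k=0: u−w=-20.08000, u+w=12.93800; √(b/2)=0.37881, √(2b)=0.75763; F=0.37881×(-20.08)=-7.60658, v=12.93800/0.75763=17.07699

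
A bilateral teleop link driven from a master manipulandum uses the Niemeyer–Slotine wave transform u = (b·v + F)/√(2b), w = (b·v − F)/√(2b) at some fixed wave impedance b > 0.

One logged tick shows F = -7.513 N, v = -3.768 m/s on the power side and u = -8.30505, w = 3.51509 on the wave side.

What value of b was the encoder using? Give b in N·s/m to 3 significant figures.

u + w = -4.78996;  u + w = √(2b)·v, so √(2b) = -4.78996/(-3.768) = 1.27122.
b = (√(2b))²/2 = 1.61600/2 = 0.80800.
(Check via u − w = 2F/√(2b): u − w = -11.82014, 2F/√(2b) = -11.82013.)

b = 0.808 N·s/m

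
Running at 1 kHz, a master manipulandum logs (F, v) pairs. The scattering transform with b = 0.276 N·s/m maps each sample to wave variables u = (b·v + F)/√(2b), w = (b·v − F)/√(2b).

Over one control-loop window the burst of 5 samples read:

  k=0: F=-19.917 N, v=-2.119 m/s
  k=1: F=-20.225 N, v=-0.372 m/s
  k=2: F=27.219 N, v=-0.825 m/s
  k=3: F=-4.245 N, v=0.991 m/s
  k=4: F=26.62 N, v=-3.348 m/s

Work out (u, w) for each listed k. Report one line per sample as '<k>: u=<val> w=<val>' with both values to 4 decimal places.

k=0: b·v=0.276×(-2.119)=-0.5848; √(2b)=0.7430; u=(-0.5848+(-19.917))/0.7430=-27.5946, w=(-0.5848−(-19.917))/0.7430=26.0202
k=1: b·v=0.276×(-0.372)=-0.1027; √(2b)=0.7430; u=(-0.1027+(-20.225))/0.7430=-27.3601, w=(-0.1027−(-20.225))/0.7430=27.0837
k=2: b·v=0.276×(-0.825)=-0.2277; √(2b)=0.7430; u=(-0.2277+27.219)/0.7430=36.3291, w=(-0.2277−27.219)/0.7430=-36.9420
k=3: b·v=0.276×0.991=0.2735; √(2b)=0.7430; u=(0.2735+(-4.245))/0.7430=-5.3454, w=(0.2735−(-4.245))/0.7430=6.0817
k=4: b·v=0.276×(-3.348)=-0.9240; √(2b)=0.7430; u=(-0.9240+26.62)/0.7430=34.5856, w=(-0.9240−26.62)/0.7430=-37.0730

0: u=-27.5946 w=26.0202
1: u=-27.3601 w=27.0837
2: u=36.3291 w=-36.9420
3: u=-5.3454 w=6.0817
4: u=34.5856 w=-37.0730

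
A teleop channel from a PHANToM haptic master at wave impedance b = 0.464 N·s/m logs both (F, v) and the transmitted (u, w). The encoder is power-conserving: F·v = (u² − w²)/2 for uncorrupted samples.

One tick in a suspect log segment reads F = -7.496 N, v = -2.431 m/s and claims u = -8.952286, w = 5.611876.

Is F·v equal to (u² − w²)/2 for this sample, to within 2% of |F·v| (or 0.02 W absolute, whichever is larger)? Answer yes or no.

no

F·v = (-7.496)×(-2.431) = 18.222776 W.
(u² − w²)/2 = (80.143425 − 31.493152)/2 = 24.325136 W.
|Δ| = 6.102360;  2% of max(1, |F·v|) = 0.364456.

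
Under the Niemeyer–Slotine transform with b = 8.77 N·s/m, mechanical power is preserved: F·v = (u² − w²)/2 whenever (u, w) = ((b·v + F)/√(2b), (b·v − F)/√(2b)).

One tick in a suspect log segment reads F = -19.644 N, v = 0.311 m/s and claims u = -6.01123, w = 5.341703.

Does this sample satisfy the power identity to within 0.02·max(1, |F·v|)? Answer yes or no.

no

F·v = (-19.644)×0.311 = -6.109284 W.
(u² − w²)/2 = (36.134886 − 28.533791)/2 = 3.800548 W.
|Δ| = 9.909832;  2% of max(1, |F·v|) = 0.122186.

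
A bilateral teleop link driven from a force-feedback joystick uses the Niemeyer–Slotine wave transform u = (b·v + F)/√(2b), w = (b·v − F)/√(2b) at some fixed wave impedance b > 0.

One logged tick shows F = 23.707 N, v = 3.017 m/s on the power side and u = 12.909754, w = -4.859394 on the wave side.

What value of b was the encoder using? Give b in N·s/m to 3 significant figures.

b = 3.56 N·s/m

u + w = 8.050360;  u + w = √(2b)·v, so √(2b) = 8.050360/3.017 = 2.668333.
b = (√(2b))²/2 = 7.120000/2 = 3.560000.
(Check via u − w = 2F/√(2b): u − w = 17.769148, 2F/√(2b) = 17.769148.)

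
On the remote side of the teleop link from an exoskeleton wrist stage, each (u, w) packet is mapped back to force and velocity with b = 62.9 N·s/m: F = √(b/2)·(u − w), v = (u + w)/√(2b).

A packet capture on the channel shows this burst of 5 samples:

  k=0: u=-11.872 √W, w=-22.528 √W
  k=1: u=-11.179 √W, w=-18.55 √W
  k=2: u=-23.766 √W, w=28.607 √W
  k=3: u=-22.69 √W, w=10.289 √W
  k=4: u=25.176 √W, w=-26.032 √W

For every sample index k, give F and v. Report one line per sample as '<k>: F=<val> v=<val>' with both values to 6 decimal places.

0: F=59.759167 v=-3.067031
1: F=41.336789 v=-2.650574
2: F=-293.709353 v=0.431613
3: F=-184.947220 v=-1.105647
4: F=287.175998 v=-0.076319

k=0: u−w=10.656000, u+w=-34.400000; √(b/2)=5.608030, √(2b)=11.216060; F=5.608030×10.656=59.759167, v=-34.400000/11.216060=-3.067031
k=1: u−w=7.371000, u+w=-29.729000; √(b/2)=5.608030, √(2b)=11.216060; F=5.608030×7.371=41.336789, v=-29.729000/11.216060=-2.650574
k=2: u−w=-52.373000, u+w=4.841000; √(b/2)=5.608030, √(2b)=11.216060; F=5.608030×(-52.373)=-293.709353, v=4.841000/11.216060=0.431613
k=3: u−w=-32.979000, u+w=-12.401000; √(b/2)=5.608030, √(2b)=11.216060; F=5.608030×(-32.979)=-184.947220, v=-12.401000/11.216060=-1.105647
k=4: u−w=51.208000, u+w=-0.856000; √(b/2)=5.608030, √(2b)=11.216060; F=5.608030×51.208=287.175998, v=-0.856000/11.216060=-0.076319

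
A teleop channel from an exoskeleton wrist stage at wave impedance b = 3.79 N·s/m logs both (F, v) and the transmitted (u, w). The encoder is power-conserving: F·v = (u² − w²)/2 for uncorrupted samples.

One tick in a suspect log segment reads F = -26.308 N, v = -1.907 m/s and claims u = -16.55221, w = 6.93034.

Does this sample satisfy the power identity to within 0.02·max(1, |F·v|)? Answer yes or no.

F·v = (-26.308)×(-1.907) = 50.16936 W.
(u² − w²)/2 = (273.97566 − 48.02961)/2 = 112.97302 W.
|Δ| = 62.80367;  2% of max(1, |F·v|) = 1.00339.

no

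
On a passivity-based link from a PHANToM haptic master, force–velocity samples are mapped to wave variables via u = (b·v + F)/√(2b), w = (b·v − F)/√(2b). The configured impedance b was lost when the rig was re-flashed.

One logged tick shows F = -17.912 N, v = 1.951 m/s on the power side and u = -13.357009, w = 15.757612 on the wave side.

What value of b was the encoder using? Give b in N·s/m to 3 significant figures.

b = 0.757 N·s/m

u + w = 2.400603;  u + w = √(2b)·v, so √(2b) = 2.400603/1.951 = 1.230447.
b = (√(2b))²/2 = 1.514001/2 = 0.757000.
(Check via u − w = 2F/√(2b): u − w = -29.114621, 2F/√(2b) = -29.114612.)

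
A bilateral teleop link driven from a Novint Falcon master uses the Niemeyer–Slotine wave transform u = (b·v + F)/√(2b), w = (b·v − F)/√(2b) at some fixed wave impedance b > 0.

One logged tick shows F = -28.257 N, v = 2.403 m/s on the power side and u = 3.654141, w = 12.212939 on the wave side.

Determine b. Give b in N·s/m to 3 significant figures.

u + w = 15.867080;  u + w = √(2b)·v, so √(2b) = 15.867080/2.403 = 6.603030.
b = (√(2b))²/2 = 43.599999/2 = 21.800000.
(Check via u − w = 2F/√(2b): u − w = -8.558798, 2F/√(2b) = -8.558799.)

b = 21.8 N·s/m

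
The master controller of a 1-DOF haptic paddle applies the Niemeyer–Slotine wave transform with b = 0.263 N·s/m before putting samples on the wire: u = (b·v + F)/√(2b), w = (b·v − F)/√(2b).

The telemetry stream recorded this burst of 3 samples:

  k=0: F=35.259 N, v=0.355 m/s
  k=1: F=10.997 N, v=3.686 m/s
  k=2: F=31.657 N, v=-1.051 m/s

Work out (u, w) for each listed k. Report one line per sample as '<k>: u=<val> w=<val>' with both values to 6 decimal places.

0: u=48.744498 w=-48.487031
1: u=16.499520 w=-13.826216
2: u=43.268136 w=-44.030383

k=0: b·v=0.263×0.355=0.093365; √(2b)=0.725259; u=(0.093365+35.259)/0.725259=48.744498, w=(0.093365−35.259)/0.725259=-48.487031
k=1: b·v=0.263×3.686=0.969418; √(2b)=0.725259; u=(0.969418+10.997)/0.725259=16.499520, w=(0.969418−10.997)/0.725259=-13.826216
k=2: b·v=0.263×(-1.051)=-0.276413; √(2b)=0.725259; u=(-0.276413+31.657)/0.725259=43.268136, w=(-0.276413−31.657)/0.725259=-44.030383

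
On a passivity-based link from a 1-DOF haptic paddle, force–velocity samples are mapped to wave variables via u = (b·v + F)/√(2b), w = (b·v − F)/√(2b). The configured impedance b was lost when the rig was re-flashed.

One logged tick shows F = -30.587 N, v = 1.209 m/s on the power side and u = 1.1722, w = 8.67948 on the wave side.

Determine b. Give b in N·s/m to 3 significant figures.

u + w = 9.8517;  u + w = √(2b)·v, so √(2b) = 9.8517/1.209 = 8.1486.
b = (√(2b))²/2 = 66.4000/2 = 33.2000.
(Check via u − w = 2F/√(2b): u − w = -7.5073, 2F/√(2b) = -7.5073.)

b = 33.2 N·s/m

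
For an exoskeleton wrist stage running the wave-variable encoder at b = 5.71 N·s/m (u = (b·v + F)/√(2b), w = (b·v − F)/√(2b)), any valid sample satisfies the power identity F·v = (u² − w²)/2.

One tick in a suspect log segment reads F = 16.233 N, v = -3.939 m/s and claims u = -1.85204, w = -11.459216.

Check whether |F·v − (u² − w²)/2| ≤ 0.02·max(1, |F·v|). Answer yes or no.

F·v = 16.233×(-3.939) = -63.941787 W.
(u² − w²)/2 = (3.430052 − 131.313631)/2 = -63.941790 W.
|Δ| = 0.000003;  2% of max(1, |F·v|) = 1.278836.

yes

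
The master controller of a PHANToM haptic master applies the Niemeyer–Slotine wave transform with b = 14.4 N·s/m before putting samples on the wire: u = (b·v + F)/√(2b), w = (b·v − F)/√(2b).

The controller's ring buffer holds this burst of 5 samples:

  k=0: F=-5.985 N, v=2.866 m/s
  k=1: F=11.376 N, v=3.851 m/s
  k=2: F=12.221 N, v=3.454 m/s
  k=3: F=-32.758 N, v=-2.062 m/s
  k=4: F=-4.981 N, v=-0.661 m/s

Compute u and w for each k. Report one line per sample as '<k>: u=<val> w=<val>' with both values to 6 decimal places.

0: u=6.575046 w=8.805524
1: u=12.453110 w=8.213525
2: u=11.545303 w=6.990806
3: u=-11.637020 w=0.571166
4: u=-2.701804 w=-0.845495

k=0: b·v=14.4×2.866=41.270400; √(2b)=5.366563; u=(41.270400+(-5.985))/5.366563=6.575046, w=(41.270400−(-5.985))/5.366563=8.805524
k=1: b·v=14.4×3.851=55.454400; √(2b)=5.366563; u=(55.454400+11.376)/5.366563=12.453110, w=(55.454400−11.376)/5.366563=8.213525
k=2: b·v=14.4×3.454=49.737600; √(2b)=5.366563; u=(49.737600+12.221)/5.366563=11.545303, w=(49.737600−12.221)/5.366563=6.990806
k=3: b·v=14.4×(-2.062)=-29.692800; √(2b)=5.366563; u=(-29.692800+(-32.758))/5.366563=-11.637020, w=(-29.692800−(-32.758))/5.366563=0.571166
k=4: b·v=14.4×(-0.661)=-9.518400; √(2b)=5.366563; u=(-9.518400+(-4.981))/5.366563=-2.701804, w=(-9.518400−(-4.981))/5.366563=-0.845495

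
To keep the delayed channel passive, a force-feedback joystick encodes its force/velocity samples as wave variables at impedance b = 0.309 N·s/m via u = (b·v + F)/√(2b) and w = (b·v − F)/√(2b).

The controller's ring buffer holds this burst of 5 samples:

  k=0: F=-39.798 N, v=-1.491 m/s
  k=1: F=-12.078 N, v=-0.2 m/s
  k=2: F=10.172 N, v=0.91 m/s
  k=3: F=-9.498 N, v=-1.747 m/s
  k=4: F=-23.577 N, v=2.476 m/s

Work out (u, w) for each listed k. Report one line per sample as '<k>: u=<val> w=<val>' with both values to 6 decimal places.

0: u=-51.211290 w=50.039170
1: u=-15.442489 w=15.285263
2: u=13.297029 w=-12.581651
3: u=-12.768659 w=11.395291
4: u=-29.018003 w=30.964461

k=0: b·v=0.309×(-1.491)=-0.460719; √(2b)=0.786130; u=(-0.460719+(-39.798))/0.786130=-51.211290, w=(-0.460719−(-39.798))/0.786130=50.039170
k=1: b·v=0.309×(-0.2)=-0.061800; √(2b)=0.786130; u=(-0.061800+(-12.078))/0.786130=-15.442489, w=(-0.061800−(-12.078))/0.786130=15.285263
k=2: b·v=0.309×0.91=0.281190; √(2b)=0.786130; u=(0.281190+10.172)/0.786130=13.297029, w=(0.281190−10.172)/0.786130=-12.581651
k=3: b·v=0.309×(-1.747)=-0.539823; √(2b)=0.786130; u=(-0.539823+(-9.498))/0.786130=-12.768659, w=(-0.539823−(-9.498))/0.786130=11.395291
k=4: b·v=0.309×2.476=0.765084; √(2b)=0.786130; u=(0.765084+(-23.577))/0.786130=-29.018003, w=(0.765084−(-23.577))/0.786130=30.964461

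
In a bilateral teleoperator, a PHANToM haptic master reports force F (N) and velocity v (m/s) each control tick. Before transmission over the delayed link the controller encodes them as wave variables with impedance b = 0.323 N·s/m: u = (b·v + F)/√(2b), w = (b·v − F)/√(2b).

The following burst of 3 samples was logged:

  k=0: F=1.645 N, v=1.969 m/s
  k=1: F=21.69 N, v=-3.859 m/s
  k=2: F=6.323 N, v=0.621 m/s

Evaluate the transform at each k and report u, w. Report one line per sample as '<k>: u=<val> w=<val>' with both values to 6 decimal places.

0: u=2.837962 w=-1.255395
1: u=25.435478 w=-28.537116
2: u=8.116521 w=-7.617398

k=0: b·v=0.323×1.969=0.635987; √(2b)=0.803741; u=(0.635987+1.645)/0.803741=2.837962, w=(0.635987−1.645)/0.803741=-1.255395
k=1: b·v=0.323×(-3.859)=-1.246457; √(2b)=0.803741; u=(-1.246457+21.69)/0.803741=25.435478, w=(-1.246457−21.69)/0.803741=-28.537116
k=2: b·v=0.323×0.621=0.200583; √(2b)=0.803741; u=(0.200583+6.323)/0.803741=8.116521, w=(0.200583−6.323)/0.803741=-7.617398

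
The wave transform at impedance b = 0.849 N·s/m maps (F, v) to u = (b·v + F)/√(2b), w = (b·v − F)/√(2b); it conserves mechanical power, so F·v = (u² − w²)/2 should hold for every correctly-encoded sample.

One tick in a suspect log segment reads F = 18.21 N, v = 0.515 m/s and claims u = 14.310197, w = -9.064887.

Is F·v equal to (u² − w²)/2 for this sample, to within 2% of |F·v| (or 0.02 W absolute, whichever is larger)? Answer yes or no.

no

F·v = 18.21×0.515 = 9.378150 W.
(u² − w²)/2 = (204.781738 − 82.172176)/2 = 61.304781 W.
|Δ| = 51.926631;  2% of max(1, |F·v|) = 0.187563.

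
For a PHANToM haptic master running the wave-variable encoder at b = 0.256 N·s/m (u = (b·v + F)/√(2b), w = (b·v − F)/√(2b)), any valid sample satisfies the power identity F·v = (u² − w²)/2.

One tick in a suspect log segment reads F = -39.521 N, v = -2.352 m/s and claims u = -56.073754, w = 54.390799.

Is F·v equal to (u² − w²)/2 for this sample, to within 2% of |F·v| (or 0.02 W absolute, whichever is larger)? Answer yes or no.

yes

F·v = (-39.521)×(-2.352) = 92.953392 W.
(u² − w²)/2 = (3144.265888 − 2958.359016)/2 = 92.953436 W.
|Δ| = 0.000044;  2% of max(1, |F·v|) = 1.859068.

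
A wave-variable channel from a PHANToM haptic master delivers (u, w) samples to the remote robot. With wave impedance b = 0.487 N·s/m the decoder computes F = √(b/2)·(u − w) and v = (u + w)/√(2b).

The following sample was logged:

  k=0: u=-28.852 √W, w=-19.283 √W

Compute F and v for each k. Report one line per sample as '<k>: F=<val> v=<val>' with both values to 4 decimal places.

0: F=-4.7219 v=-48.7732

k=0: u−w=-9.5690, u+w=-48.1350; √(b/2)=0.4935, √(2b)=0.9869; F=0.4935×(-9.569)=-4.7219, v=-48.1350/0.9869=-48.7732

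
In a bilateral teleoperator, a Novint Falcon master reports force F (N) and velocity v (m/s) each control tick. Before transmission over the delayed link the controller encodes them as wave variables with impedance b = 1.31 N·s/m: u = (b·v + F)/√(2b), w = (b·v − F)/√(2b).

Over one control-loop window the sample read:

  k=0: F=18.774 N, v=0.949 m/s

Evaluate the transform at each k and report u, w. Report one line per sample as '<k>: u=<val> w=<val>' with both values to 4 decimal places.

0: u=12.3667 w=-10.8306

k=0: b·v=1.31×0.949=1.2432; √(2b)=1.6186; u=(1.2432+18.774)/1.6186=12.3667, w=(1.2432−18.774)/1.6186=-10.8306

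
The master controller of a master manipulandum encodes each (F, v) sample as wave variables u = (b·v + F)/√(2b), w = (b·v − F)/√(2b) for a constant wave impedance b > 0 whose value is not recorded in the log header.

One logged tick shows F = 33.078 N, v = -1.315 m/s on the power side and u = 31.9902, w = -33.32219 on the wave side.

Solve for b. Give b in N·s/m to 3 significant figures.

u + w = -1.33199;  u + w = √(2b)·v, so √(2b) = -1.33199/(-1.315) = 1.01292.
b = (√(2b))²/2 = 1.02601/2 = 0.51300.
(Check via u − w = 2F/√(2b): u − w = 65.31239, 2F/√(2b) = 65.31216.)

b = 0.513 N·s/m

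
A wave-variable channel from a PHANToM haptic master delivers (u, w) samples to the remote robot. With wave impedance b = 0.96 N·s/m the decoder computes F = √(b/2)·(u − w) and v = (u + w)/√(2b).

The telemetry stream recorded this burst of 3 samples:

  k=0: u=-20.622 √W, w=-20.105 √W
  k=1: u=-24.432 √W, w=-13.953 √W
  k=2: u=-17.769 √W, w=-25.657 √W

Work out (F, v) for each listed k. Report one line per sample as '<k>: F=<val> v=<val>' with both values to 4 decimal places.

0: F=-0.3582 v=-29.3922
1: F=-7.2601 v=-27.7020
2: F=5.4650 v=-31.3400

k=0: u−w=-0.5170, u+w=-40.7270; √(b/2)=0.6928, √(2b)=1.3856; F=0.6928×(-0.517)=-0.3582, v=-40.7270/1.3856=-29.3922
k=1: u−w=-10.4790, u+w=-38.3850; √(b/2)=0.6928, √(2b)=1.3856; F=0.6928×(-10.479)=-7.2601, v=-38.3850/1.3856=-27.7020
k=2: u−w=7.8880, u+w=-43.4260; √(b/2)=0.6928, √(2b)=1.3856; F=0.6928×7.888=5.4650, v=-43.4260/1.3856=-31.3400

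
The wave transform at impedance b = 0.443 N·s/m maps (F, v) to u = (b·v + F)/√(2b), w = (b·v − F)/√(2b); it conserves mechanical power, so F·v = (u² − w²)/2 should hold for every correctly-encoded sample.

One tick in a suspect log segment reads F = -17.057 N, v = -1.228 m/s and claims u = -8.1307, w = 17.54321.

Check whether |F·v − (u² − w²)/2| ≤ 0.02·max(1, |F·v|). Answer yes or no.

no

F·v = (-17.057)×(-1.228) = 20.9460 W.
(u² − w²)/2 = (66.1083 − 307.7642)/2 = -120.8280 W.
|Δ| = 141.7740;  2% of max(1, |F·v|) = 0.4189.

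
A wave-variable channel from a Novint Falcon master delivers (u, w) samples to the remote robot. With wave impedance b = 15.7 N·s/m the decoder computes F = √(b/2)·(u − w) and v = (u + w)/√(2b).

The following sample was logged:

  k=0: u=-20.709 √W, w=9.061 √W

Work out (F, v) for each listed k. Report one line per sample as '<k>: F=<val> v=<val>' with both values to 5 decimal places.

0: F=-83.40914 v=-2.07867

k=0: u−w=-29.77000, u+w=-11.64800; √(b/2)=2.80179, √(2b)=5.60357; F=2.80179×(-29.77)=-83.40914, v=-11.64800/5.60357=-2.07867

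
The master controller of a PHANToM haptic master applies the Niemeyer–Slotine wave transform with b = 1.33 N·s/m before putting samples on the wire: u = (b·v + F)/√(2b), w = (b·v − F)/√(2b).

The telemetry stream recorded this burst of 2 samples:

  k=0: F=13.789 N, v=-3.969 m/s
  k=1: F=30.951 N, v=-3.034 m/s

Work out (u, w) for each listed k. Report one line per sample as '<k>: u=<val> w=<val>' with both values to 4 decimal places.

0: u=5.2180 w=-11.6912
1: u=16.5031 w=-21.4514

k=0: b·v=1.33×(-3.969)=-5.2788; √(2b)=1.6310; u=(-5.2788+13.789)/1.6310=5.2180, w=(-5.2788−13.789)/1.6310=-11.6912
k=1: b·v=1.33×(-3.034)=-4.0352; √(2b)=1.6310; u=(-4.0352+30.951)/1.6310=16.5031, w=(-4.0352−30.951)/1.6310=-21.4514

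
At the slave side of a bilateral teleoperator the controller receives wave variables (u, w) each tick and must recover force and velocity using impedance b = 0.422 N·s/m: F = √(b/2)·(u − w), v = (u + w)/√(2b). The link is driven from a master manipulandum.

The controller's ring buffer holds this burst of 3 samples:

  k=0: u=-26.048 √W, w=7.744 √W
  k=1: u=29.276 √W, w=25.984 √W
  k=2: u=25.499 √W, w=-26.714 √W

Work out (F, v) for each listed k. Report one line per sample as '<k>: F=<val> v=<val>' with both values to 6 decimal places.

k=0: u−w=-33.792000, u+w=-18.304000; √(b/2)=0.459347, √(2b)=0.918695; F=0.459347×(-33.792)=-15.522266, v=-18.304000/0.918695=-19.923920
k=1: u−w=3.292000, u+w=55.260000; √(b/2)=0.459347, √(2b)=0.918695; F=0.459347×3.292=1.512172, v=55.260000/0.918695=60.150558
k=2: u−w=52.213000, u+w=-1.215000; √(b/2)=0.459347, √(2b)=0.918695; F=0.459347×52.213=23.983904, v=-1.215000/0.918695=-1.322529

0: F=-15.522266 v=-19.923920
1: F=1.512172 v=60.150558
2: F=23.983904 v=-1.322529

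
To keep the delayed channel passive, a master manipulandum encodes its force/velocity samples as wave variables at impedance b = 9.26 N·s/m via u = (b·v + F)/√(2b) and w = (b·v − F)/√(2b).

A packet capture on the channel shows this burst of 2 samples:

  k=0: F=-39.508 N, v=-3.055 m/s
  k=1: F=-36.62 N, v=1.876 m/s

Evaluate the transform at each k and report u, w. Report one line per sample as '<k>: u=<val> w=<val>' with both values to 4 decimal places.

k=0: b·v=9.26×(-3.055)=-28.2893; √(2b)=4.3035; u=(-28.2893+(-39.508))/4.3035=-15.7540, w=(-28.2893−(-39.508))/4.3035=2.6069
k=1: b·v=9.26×1.876=17.3718; √(2b)=4.3035; u=(17.3718+(-36.62))/4.3035=-4.4727, w=(17.3718−(-36.62))/4.3035=12.5460

0: u=-15.7540 w=2.6069
1: u=-4.4727 w=12.5460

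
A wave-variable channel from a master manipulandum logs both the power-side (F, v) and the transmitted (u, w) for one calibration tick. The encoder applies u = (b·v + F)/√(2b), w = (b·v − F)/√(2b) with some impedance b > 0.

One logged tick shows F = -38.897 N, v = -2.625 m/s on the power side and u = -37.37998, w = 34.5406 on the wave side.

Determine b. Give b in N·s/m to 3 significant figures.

b = 0.585 N·s/m

u + w = -2.8394;  u + w = √(2b)·v, so √(2b) = -2.8394/(-2.625) = 1.0817.
b = (√(2b))²/2 = 1.1700/2 = 0.5850.
(Check via u − w = 2F/√(2b): u − w = -71.9206, 2F/√(2b) = -71.9204.)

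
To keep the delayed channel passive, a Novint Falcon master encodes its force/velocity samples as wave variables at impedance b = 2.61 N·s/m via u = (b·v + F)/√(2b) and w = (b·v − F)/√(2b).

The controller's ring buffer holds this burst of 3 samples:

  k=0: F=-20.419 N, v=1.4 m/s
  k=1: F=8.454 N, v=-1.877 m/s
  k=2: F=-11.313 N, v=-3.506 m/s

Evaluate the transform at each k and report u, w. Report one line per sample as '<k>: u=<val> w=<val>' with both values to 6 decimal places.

0: u=-7.337841 w=10.536466
1: u=1.555994 w=-5.844436
2: u=-8.956701 w=0.946431

k=0: b·v=2.61×1.4=3.654000; √(2b)=2.284732; u=(3.654000+(-20.419))/2.284732=-7.337841, w=(3.654000−(-20.419))/2.284732=10.536466
k=1: b·v=2.61×(-1.877)=-4.898970; √(2b)=2.284732; u=(-4.898970+8.454)/2.284732=1.555994, w=(-4.898970−8.454)/2.284732=-5.844436
k=2: b·v=2.61×(-3.506)=-9.150660; √(2b)=2.284732; u=(-9.150660+(-11.313))/2.284732=-8.956701, w=(-9.150660−(-11.313))/2.284732=0.946431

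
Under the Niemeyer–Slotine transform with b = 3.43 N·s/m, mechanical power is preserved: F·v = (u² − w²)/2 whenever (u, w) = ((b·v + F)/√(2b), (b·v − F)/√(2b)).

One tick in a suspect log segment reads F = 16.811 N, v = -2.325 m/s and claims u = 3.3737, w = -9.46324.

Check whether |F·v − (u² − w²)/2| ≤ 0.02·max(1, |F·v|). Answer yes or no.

yes

F·v = 16.811×(-2.325) = -39.08558 W.
(u² − w²)/2 = (11.38185 − 89.55291)/2 = -39.08553 W.
|Δ| = 0.00005;  2% of max(1, |F·v|) = 0.78171.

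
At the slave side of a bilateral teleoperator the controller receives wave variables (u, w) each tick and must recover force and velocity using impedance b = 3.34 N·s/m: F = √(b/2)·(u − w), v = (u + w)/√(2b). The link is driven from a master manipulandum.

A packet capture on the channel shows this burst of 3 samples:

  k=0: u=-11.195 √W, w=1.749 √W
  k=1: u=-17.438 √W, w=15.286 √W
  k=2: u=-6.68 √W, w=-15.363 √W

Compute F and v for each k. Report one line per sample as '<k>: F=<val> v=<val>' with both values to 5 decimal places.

k=0: u−w=-12.94400, u+w=-9.44600; √(b/2)=1.29228, √(2b)=2.58457; F=1.29228×(-12.944)=-16.72733, v=-9.44600/2.58457=-3.65477
k=1: u−w=-32.72400, u+w=-2.15200; √(b/2)=1.29228, √(2b)=2.58457; F=1.29228×(-32.724)=-42.28873, v=-2.15200/2.58457=-0.83263
k=2: u−w=8.68300, u+w=-22.04300; √(b/2)=1.29228, √(2b)=2.58457; F=1.29228×8.683=11.22091, v=-22.04300/2.58457=-8.52869

0: F=-16.72733 v=-3.65477
1: F=-42.28873 v=-0.83263
2: F=11.22091 v=-8.52869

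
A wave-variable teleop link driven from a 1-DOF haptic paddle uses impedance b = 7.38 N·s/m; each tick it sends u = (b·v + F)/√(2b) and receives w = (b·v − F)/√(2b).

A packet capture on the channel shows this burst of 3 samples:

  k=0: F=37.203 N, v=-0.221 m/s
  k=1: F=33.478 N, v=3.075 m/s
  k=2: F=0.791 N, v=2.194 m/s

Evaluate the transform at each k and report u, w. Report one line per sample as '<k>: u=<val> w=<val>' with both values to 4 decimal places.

k=0: b·v=7.38×(-0.221)=-1.6310; √(2b)=3.8419; u=(-1.6310+37.203)/3.8419=9.2590, w=(-1.6310−37.203)/3.8419=-10.1081
k=1: b·v=7.38×3.075=22.6935; √(2b)=3.8419; u=(22.6935+33.478)/3.8419=14.6209, w=(22.6935−33.478)/3.8419=-2.8071
k=2: b·v=7.38×2.194=16.1917; √(2b)=3.8419; u=(16.1917+0.791)/3.8419=4.4204, w=(16.1917−0.791)/3.8419=4.0086

0: u=9.2590 w=-10.1081
1: u=14.6209 w=-2.8071
2: u=4.4204 w=4.0086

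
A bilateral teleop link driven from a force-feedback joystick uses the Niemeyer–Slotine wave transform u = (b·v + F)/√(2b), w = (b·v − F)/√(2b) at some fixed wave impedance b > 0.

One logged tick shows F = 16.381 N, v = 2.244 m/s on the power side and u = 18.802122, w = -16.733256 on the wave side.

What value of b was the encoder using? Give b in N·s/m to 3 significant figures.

u + w = 2.068866;  u + w = √(2b)·v, so √(2b) = 2.068866/2.244 = 0.921955.
b = (√(2b))²/2 = 0.850000/2 = 0.425000.
(Check via u − w = 2F/√(2b): u − w = 35.535378, 2F/√(2b) = 35.535374.)

b = 0.425 N·s/m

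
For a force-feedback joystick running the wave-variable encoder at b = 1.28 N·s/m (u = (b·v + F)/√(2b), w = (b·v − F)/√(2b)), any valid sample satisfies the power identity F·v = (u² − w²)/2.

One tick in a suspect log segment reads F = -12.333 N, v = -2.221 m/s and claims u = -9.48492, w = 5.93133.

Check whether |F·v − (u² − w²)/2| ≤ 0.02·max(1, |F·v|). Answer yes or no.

yes

F·v = (-12.333)×(-2.221) = 27.3916 W.
(u² − w²)/2 = (89.9637 − 35.1807)/2 = 27.3915 W.
|Δ| = 0.0001;  2% of max(1, |F·v|) = 0.5478.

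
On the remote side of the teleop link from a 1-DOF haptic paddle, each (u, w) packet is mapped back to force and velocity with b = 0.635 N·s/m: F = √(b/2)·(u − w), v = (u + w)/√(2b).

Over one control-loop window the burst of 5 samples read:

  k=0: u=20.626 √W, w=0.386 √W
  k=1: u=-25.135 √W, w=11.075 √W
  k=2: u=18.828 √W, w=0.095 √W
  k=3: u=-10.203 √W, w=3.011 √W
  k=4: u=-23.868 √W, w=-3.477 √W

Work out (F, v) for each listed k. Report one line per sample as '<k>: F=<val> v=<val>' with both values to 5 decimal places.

0: F=11.40466 v=18.64513
1: F=-20.40330 v=-12.47623
2: F=10.55551 v=16.79145
3: F=-7.44571 v=-6.38187
4: F=-11.48974 v=-24.26476

k=0: u−w=20.24000, u+w=21.01200; √(b/2)=0.56347, √(2b)=1.12694; F=0.56347×20.24=11.40466, v=21.01200/1.12694=18.64513
k=1: u−w=-36.21000, u+w=-14.06000; √(b/2)=0.56347, √(2b)=1.12694; F=0.56347×(-36.21)=-20.40330, v=-14.06000/1.12694=-12.47623
k=2: u−w=18.73300, u+w=18.92300; √(b/2)=0.56347, √(2b)=1.12694; F=0.56347×18.733=10.55551, v=18.92300/1.12694=16.79145
k=3: u−w=-13.21400, u+w=-7.19200; √(b/2)=0.56347, √(2b)=1.12694; F=0.56347×(-13.214)=-7.44571, v=-7.19200/1.12694=-6.38187
k=4: u−w=-20.39100, u+w=-27.34500; √(b/2)=0.56347, √(2b)=1.12694; F=0.56347×(-20.391)=-11.48974, v=-27.34500/1.12694=-24.26476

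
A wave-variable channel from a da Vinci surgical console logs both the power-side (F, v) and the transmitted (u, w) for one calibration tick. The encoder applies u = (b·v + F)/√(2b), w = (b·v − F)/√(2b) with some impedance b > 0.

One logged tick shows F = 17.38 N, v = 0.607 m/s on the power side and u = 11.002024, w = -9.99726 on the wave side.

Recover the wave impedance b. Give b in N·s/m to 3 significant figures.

u + w = 1.004764;  u + w = √(2b)·v, so √(2b) = 1.004764/0.607 = 1.655295.
b = (√(2b))²/2 = 2.740001/2 = 1.370001.
(Check via u − w = 2F/√(2b): u − w = 20.999284, 2F/√(2b) = 20.999279.)

b = 1.37 N·s/m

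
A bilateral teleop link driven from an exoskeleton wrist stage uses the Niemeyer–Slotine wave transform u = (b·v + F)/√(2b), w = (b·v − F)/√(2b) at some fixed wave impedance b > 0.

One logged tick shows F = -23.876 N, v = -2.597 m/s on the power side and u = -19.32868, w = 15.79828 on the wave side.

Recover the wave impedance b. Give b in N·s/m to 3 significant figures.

u + w = -3.53040;  u + w = √(2b)·v, so √(2b) = -3.53040/(-2.597) = 1.35941.
b = (√(2b))²/2 = 1.84801/2 = 0.92400.
(Check via u − w = 2F/√(2b): u − w = -35.12696, 2F/√(2b) = -35.12688.)

b = 0.924 N·s/m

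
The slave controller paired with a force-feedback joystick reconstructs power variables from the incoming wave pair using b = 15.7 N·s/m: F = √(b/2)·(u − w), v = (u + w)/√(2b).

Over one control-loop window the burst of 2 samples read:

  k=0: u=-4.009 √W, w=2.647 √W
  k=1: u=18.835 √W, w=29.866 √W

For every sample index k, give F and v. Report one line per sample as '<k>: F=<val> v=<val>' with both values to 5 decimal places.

k=0: u−w=-6.65600, u+w=-1.36200; √(b/2)=2.80179, √(2b)=5.60357; F=2.80179×(-6.656)=-18.64868, v=-1.36200/5.60357=-0.24306
k=1: u−w=-11.03100, u+w=48.70100; √(b/2)=2.80179, √(2b)=5.60357; F=2.80179×(-11.031)=-30.90649, v=48.70100/5.60357=8.69107

0: F=-18.64868 v=-0.24306
1: F=-30.90649 v=8.69107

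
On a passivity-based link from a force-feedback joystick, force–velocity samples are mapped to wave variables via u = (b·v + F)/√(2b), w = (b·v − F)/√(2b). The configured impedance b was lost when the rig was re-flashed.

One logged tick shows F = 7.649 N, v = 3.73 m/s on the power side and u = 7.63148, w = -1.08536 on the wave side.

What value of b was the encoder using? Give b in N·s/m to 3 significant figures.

u + w = 6.5461;  u + w = √(2b)·v, so √(2b) = 6.5461/3.73 = 1.7550.
b = (√(2b))²/2 = 3.0800/2 = 1.5400.
(Check via u − w = 2F/√(2b): u − w = 8.7168, 2F/√(2b) = 8.7168.)

b = 1.54 N·s/m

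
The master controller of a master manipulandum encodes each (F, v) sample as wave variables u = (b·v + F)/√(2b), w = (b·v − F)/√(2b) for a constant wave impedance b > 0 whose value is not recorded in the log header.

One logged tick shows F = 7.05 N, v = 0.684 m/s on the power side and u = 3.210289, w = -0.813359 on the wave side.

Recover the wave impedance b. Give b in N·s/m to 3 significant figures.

u + w = 2.396930;  u + w = √(2b)·v, so √(2b) = 2.396930/0.684 = 3.504284.
b = (√(2b))²/2 = 12.280004/2 = 6.140002.
(Check via u − w = 2F/√(2b): u − w = 4.023648, 2F/√(2b) = 4.023647.)

b = 6.14 N·s/m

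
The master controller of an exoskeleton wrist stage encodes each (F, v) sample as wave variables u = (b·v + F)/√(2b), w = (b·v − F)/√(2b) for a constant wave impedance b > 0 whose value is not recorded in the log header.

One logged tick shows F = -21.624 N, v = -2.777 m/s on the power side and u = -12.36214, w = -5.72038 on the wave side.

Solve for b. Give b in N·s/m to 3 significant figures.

b = 21.2 N·s/m

u + w = -18.08252;  u + w = √(2b)·v, so √(2b) = -18.08252/(-2.777) = 6.51153.
b = (√(2b))²/2 = 42.40003/2 = 21.20001.
(Check via u − w = 2F/√(2b): u − w = -6.64176, 2F/√(2b) = -6.64176.)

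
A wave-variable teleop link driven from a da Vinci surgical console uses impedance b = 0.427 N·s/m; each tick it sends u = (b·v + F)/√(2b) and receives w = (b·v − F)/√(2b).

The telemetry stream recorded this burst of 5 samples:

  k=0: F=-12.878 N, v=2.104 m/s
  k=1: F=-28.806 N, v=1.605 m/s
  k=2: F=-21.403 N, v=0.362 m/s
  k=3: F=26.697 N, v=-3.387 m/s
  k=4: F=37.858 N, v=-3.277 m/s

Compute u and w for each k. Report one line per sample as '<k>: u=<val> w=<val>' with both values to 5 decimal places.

0: u=-12.96323 w=14.90758
1: u=-30.42963 w=31.91284
2: u=-22.99312 w=23.32765
3: u=27.32407 w=-30.45407
4: u=39.45232 w=-42.48066

k=0: b·v=0.427×2.104=0.89841; √(2b)=0.92412; u=(0.89841+(-12.878))/0.92412=-12.96323, w=(0.89841−(-12.878))/0.92412=14.90758
k=1: b·v=0.427×1.605=0.68534; √(2b)=0.92412; u=(0.68534+(-28.806))/0.92412=-30.42963, w=(0.68534−(-28.806))/0.92412=31.91284
k=2: b·v=0.427×0.362=0.15457; √(2b)=0.92412; u=(0.15457+(-21.403))/0.92412=-22.99312, w=(0.15457−(-21.403))/0.92412=23.32765
k=3: b·v=0.427×(-3.387)=-1.44625; √(2b)=0.92412; u=(-1.44625+26.697)/0.92412=27.32407, w=(-1.44625−26.697)/0.92412=-30.45407
k=4: b·v=0.427×(-3.277)=-1.39928; √(2b)=0.92412; u=(-1.39928+37.858)/0.92412=39.45232, w=(-1.39928−37.858)/0.92412=-42.48066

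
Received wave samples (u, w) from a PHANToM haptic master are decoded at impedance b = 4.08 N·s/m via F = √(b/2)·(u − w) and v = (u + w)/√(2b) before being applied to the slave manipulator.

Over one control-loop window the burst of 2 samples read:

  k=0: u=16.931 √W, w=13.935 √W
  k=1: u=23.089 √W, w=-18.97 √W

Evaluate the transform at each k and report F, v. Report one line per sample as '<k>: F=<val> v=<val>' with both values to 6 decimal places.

k=0: u−w=2.996000, u+w=30.866000; √(b/2)=1.428286, √(2b)=2.856571; F=1.428286×2.996=4.279144, v=30.866000/2.856571=10.805261
k=1: u−w=42.059000, u+w=4.119000; √(b/2)=1.428286, √(2b)=2.856571; F=1.428286×42.059=60.072268, v=4.119000/2.856571=1.441938

0: F=4.279144 v=10.805261
1: F=60.072268 v=1.441938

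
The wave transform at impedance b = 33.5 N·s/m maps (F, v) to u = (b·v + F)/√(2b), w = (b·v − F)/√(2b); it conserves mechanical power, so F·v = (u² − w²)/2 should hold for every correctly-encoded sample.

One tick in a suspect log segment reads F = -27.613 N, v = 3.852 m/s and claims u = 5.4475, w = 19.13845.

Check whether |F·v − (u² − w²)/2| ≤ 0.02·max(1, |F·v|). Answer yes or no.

no

F·v = (-27.613)×3.852 = -106.3653 W.
(u² − w²)/2 = (29.6753 − 366.2803)/2 = -168.3025 W.
|Δ| = 61.9372;  2% of max(1, |F·v|) = 2.1273.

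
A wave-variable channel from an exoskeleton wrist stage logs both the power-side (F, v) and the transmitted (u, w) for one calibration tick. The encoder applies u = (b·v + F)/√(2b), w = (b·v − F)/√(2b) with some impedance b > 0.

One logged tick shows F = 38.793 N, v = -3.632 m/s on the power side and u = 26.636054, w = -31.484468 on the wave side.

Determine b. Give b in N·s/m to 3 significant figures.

b = 0.891 N·s/m

u + w = -4.848414;  u + w = √(2b)·v, so √(2b) = -4.848414/(-3.632) = 1.334916.
b = (√(2b))²/2 = 1.782000/2 = 0.891000.
(Check via u − w = 2F/√(2b): u − w = 58.120522, 2F/√(2b) = 58.120522.)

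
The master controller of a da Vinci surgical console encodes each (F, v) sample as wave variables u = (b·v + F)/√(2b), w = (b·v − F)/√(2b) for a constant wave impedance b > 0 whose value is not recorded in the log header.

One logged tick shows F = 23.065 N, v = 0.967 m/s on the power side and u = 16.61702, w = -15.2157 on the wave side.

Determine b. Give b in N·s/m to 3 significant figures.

b = 1.05 N·s/m

u + w = 1.4013;  u + w = √(2b)·v, so √(2b) = 1.4013/0.967 = 1.4491.
b = (√(2b))²/2 = 2.1000/2 = 1.0500.
(Check via u − w = 2F/√(2b): u − w = 31.8327, 2F/√(2b) = 31.8326.)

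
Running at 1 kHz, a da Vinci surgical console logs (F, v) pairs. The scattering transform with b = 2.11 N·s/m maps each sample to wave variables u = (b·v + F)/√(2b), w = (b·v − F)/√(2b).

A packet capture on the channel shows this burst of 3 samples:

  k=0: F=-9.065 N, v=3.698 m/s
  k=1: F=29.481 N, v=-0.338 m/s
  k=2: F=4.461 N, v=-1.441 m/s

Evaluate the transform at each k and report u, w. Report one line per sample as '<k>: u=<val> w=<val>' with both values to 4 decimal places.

k=0: b·v=2.11×3.698=7.8028; √(2b)=2.0543; u=(7.8028+(-9.065))/2.0543=-0.6144, w=(7.8028−(-9.065))/2.0543=8.2111
k=1: b·v=2.11×(-0.338)=-0.7132; √(2b)=2.0543; u=(-0.7132+29.481)/2.0543=14.0040, w=(-0.7132−29.481)/2.0543=-14.6983
k=2: b·v=2.11×(-1.441)=-3.0405; √(2b)=2.0543; u=(-3.0405+4.461)/2.0543=0.6915, w=(-3.0405−4.461)/2.0543=-3.6517

0: u=-0.6144 w=8.2111
1: u=14.0040 w=-14.6983
2: u=0.6915 w=-3.6517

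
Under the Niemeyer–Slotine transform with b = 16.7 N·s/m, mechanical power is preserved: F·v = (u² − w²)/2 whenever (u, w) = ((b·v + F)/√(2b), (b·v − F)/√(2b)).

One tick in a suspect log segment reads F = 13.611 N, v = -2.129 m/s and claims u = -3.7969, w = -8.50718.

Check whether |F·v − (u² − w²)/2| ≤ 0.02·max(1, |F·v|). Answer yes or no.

yes

F·v = 13.611×(-2.129) = -28.9778 W.
(u² − w²)/2 = (14.4164 − 72.3721)/2 = -28.9778 W.
|Δ| = 0.0000;  2% of max(1, |F·v|) = 0.5796.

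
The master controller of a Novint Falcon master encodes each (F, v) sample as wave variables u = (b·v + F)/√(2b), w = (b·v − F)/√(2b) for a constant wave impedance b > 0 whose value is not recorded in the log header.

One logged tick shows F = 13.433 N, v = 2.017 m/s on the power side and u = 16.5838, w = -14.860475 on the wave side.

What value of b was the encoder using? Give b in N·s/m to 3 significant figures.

b = 0.365 N·s/m

u + w = 1.723325;  u + w = √(2b)·v, so √(2b) = 1.723325/2.017 = 0.854400.
b = (√(2b))²/2 = 0.730000/2 = 0.365000.
(Check via u − w = 2F/√(2b): u − w = 31.444275, 2F/√(2b) = 31.444285.)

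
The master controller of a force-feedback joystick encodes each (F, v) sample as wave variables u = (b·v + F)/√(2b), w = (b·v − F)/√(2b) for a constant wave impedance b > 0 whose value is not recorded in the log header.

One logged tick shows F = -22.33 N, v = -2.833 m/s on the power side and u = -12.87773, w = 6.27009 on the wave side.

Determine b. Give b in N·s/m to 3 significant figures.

u + w = -6.60764;  u + w = √(2b)·v, so √(2b) = -6.60764/(-2.833) = 2.33238.
b = (√(2b))²/2 = 5.44001/2 = 2.72000.
(Check via u − w = 2F/√(2b): u − w = -19.14782, 2F/√(2b) = -19.14780.)

b = 2.72 N·s/m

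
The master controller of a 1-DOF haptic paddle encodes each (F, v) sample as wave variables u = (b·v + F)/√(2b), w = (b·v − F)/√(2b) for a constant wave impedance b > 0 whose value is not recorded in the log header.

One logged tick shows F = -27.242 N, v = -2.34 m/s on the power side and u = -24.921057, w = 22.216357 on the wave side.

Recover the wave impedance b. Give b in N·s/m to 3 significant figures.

u + w = -2.704700;  u + w = √(2b)·v, so √(2b) = -2.704700/(-2.34) = 1.155855.
b = (√(2b))²/2 = 1.336000/2 = 0.668000.
(Check via u − w = 2F/√(2b): u − w = -47.137414, 2F/√(2b) = -47.137413.)

b = 0.668 N·s/m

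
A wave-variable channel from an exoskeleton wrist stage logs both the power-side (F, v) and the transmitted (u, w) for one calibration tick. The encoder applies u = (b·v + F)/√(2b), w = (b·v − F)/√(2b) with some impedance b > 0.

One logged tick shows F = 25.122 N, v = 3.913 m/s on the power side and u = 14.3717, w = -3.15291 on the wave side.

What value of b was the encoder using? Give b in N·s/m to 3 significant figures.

u + w = 11.21879;  u + w = √(2b)·v, so √(2b) = 11.21879/3.913 = 2.86706.
b = (√(2b))²/2 = 8.22001/2 = 4.11000.
(Check via u − w = 2F/√(2b): u − w = 17.52461, 2F/√(2b) = 17.52460.)

b = 4.11 N·s/m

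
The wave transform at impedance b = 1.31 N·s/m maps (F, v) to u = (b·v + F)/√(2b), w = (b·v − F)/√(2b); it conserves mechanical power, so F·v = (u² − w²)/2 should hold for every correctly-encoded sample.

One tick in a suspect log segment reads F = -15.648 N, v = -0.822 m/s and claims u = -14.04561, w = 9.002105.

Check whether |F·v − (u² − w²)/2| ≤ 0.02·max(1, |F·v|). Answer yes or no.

no

F·v = (-15.648)×(-0.822) = 12.862656 W.
(u² − w²)/2 = (197.279160 − 81.037894)/2 = 58.120633 W.
|Δ| = 45.257977;  2% of max(1, |F·v|) = 0.257253.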